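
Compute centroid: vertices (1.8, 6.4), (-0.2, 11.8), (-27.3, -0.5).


Centroid = ((x_A+x_B+x_C)/3, (y_A+y_B+y_C)/3)
= ((1.8+(-0.2)+(-27.3))/3, (6.4+11.8+(-0.5))/3)
= (-8.5667, 5.9)

(-8.5667, 5.9)


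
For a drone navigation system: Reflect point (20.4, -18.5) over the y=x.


Reflection over y=x: (x,y) -> (y,x)
(20.4, -18.5) -> (-18.5, 20.4)

(-18.5, 20.4)


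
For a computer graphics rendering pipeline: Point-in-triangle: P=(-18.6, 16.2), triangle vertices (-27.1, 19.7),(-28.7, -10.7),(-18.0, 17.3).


Cross products: AB x AP = 264, BC x BP = 5.03, CA x CP = 11.45
All same sign? yes

Yes, inside


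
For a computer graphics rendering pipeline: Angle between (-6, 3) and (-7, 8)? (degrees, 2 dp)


u.v = 66, |u| = sqrt(45) = 6.7082, |v| = sqrt(113) = 10.6301
cos(theta) = u.v/(|u||v|) = 66/sqrt(5085) = 0.925547
theta = acos(0.925547) = 22.25 degrees

22.25 degrees


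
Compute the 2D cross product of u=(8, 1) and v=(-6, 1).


u x v = u_x*v_y - u_y*v_x = 8*1 - 1*(-6)
= 8 - (-6) = 14

14


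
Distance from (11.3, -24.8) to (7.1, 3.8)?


dx=-4.2, dy=28.6
d^2 = (-4.2)^2 + 28.6^2 = 835.6
d = sqrt(835.6) = 28.9067

28.9067


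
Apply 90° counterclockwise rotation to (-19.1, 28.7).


90° CCW: (x,y) -> (-y, x)
(-19.1,28.7) -> (-28.7, -19.1)

(-28.7, -19.1)


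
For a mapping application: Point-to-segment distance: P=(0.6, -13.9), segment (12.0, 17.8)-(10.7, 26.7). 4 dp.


Project P onto AB: t = 0 (clamped to [0,1])
Closest point on segment: (12, 17.8)
Distance: 33.6875

33.6875


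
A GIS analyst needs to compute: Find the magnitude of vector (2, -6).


|u| = sqrt(2^2 + (-6)^2) = sqrt(40) = 6.3246

6.3246


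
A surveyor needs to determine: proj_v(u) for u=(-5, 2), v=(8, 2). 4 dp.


u.v = -36, |v| = sqrt(68) = 8.2462
Scalar projection = u.v / |v| = -36 / sqrt(68) = -4.3656

-4.3656


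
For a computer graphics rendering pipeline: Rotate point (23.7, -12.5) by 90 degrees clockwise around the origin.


90° CW: (x,y) -> (y, -x)
(23.7,-12.5) -> (-12.5, -23.7)

(-12.5, -23.7)


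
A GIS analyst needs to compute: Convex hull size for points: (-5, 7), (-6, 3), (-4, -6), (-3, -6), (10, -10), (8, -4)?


Convex hull vertices (CCW): (-6, 3), (-4, -6), (10, -10), (8, -4), (-5, 7)
Count = 5

5


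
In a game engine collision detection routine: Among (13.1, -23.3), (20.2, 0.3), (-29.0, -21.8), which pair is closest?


d(P0,P1) = 24.6449, d(P0,P2) = 42.1267, d(P1,P2) = 53.9356
Closest: P0 and P1

Closest pair: (13.1, -23.3) and (20.2, 0.3), distance = 24.6449


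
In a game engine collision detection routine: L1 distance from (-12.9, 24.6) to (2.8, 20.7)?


|(-12.9)-2.8| + |24.6-20.7| = 15.7 + 3.9 = 19.6

19.6


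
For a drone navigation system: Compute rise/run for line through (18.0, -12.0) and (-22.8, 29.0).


slope = (y2-y1)/(x2-x1) = (29-(-12))/((-22.8)-18) = 41/(-40.8) = -1.0049

-1.0049


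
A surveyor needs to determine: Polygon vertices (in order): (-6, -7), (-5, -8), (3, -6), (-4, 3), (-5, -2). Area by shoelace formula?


Shoelace sum: ((-6)*(-8) - (-5)*(-7)) + ((-5)*(-6) - 3*(-8)) + (3*3 - (-4)*(-6)) + ((-4)*(-2) - (-5)*3) + ((-5)*(-7) - (-6)*(-2))
= 98
Area = |98|/2 = 49

49


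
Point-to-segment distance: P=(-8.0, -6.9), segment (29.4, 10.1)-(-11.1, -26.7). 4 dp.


Project P onto AB: t = 0.7147 (clamped to [0,1])
Closest point on segment: (0.4528, -16.2027)
Distance: 12.5694

12.5694


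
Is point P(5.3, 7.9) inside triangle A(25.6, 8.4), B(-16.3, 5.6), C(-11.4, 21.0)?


Cross products: AB x AP = -35.89, BC x BP = -321.37, CA x CP = -274.28
All same sign? yes

Yes, inside


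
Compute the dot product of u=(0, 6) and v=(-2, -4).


u . v = u_x*v_x + u_y*v_y = 0*(-2) + 6*(-4)
= 0 + (-24) = -24

-24


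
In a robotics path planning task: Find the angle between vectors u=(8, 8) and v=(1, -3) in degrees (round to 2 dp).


u.v = -16, |u| = sqrt(128) = 11.3137, |v| = sqrt(10) = 3.1623
cos(theta) = u.v/(|u||v|) = -16/sqrt(1280) = -0.447214
theta = acos(-0.447214) = 116.57 degrees

116.57 degrees


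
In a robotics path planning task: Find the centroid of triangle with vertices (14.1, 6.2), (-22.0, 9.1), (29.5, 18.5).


Centroid = ((x_A+x_B+x_C)/3, (y_A+y_B+y_C)/3)
= ((14.1+(-22)+29.5)/3, (6.2+9.1+18.5)/3)
= (7.2, 11.2667)

(7.2, 11.2667)


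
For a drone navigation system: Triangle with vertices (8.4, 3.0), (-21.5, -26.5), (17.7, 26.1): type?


Side lengths squared: AB^2=1764.26, BC^2=4303.4, CA^2=620.1
Sorted: [620.1, 1764.26, 4303.4]
By sides: Scalene, By angles: Obtuse

Scalene, Obtuse


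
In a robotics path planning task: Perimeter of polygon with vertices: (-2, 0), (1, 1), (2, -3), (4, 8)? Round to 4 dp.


Sides: (-2, 0)->(1, 1): sqrt(10) = 3.162278, (1, 1)->(2, -3): sqrt(17) = 4.123106, (2, -3)->(4, 8): sqrt(125) = 11.18034, (4, 8)->(-2, 0): sqrt(100) = 10
Sum = 28.465724
Perimeter = 28.4657

28.4657


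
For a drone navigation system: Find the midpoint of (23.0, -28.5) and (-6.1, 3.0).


M = ((23+(-6.1))/2, ((-28.5)+3)/2)
= (8.45, -12.75)

(8.45, -12.75)


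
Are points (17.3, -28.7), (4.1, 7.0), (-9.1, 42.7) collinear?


Cross product: (4.1-17.3)*(42.7-(-28.7)) - (7-(-28.7))*((-9.1)-17.3)
= 0

Yes, collinear


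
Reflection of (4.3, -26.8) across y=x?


Reflection over y=x: (x,y) -> (y,x)
(4.3, -26.8) -> (-26.8, 4.3)

(-26.8, 4.3)


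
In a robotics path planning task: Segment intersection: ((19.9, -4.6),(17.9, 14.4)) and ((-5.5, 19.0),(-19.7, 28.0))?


Cross products: d1=106.52, d2=-145.28, d3=435.4, d4=687.2
d1*d2 < 0 and d3*d4 < 0? no

No, they don't intersect


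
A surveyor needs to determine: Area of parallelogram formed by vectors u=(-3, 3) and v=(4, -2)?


|u x v| = |(-3)*(-2) - 3*4|
= |6 - 12| = 6

6


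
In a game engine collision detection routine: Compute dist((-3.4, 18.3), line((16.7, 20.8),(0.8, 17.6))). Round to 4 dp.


|cross product| = 24.57
|line direction| = sqrt(263.05) = 16.2188
Distance = 24.57/sqrt(263.05) = 1.5149

1.5149


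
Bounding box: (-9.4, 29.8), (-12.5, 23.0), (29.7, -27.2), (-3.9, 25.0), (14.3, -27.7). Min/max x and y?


x range: [-12.5, 29.7]
y range: [-27.7, 29.8]
Bounding box: (-12.5,-27.7) to (29.7,29.8)

(-12.5,-27.7) to (29.7,29.8)


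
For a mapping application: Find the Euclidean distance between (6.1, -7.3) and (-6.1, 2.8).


dx=-12.2, dy=10.1
d^2 = (-12.2)^2 + 10.1^2 = 250.85
d = sqrt(250.85) = 15.8382

15.8382


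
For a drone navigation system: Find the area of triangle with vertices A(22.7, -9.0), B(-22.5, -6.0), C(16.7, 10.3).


Area = |x_A(y_B-y_C) + x_B(y_C-y_A) + x_C(y_A-y_B)|/2
= |(-370.01) + (-434.25) + (-50.1)|/2
= 854.36/2 = 427.18

427.18


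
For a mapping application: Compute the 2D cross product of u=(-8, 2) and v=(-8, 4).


u x v = u_x*v_y - u_y*v_x = (-8)*4 - 2*(-8)
= (-32) - (-16) = -16

-16


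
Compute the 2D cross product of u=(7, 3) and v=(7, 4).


u x v = u_x*v_y - u_y*v_x = 7*4 - 3*7
= 28 - 21 = 7

7


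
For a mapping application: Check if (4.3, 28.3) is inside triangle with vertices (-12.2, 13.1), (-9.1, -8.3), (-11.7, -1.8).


Cross products: AB x AP = 400.22, BC x BP = -182.26, CA x CP = -253.45
All same sign? no

No, outside


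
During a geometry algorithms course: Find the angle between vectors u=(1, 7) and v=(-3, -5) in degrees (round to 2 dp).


u.v = -38, |u| = sqrt(50) = 7.0711, |v| = sqrt(34) = 5.831
cos(theta) = u.v/(|u||v|) = -38/sqrt(1700) = -0.921635
theta = acos(-0.921635) = 157.17 degrees

157.17 degrees


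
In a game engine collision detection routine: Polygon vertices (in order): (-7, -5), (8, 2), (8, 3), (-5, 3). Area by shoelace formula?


Shoelace sum: ((-7)*2 - 8*(-5)) + (8*3 - 8*2) + (8*3 - (-5)*3) + ((-5)*(-5) - (-7)*3)
= 119
Area = |119|/2 = 59.5

59.5


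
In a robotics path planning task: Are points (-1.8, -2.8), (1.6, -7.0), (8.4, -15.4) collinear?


Cross product: (1.6-(-1.8))*((-15.4)-(-2.8)) - ((-7)-(-2.8))*(8.4-(-1.8))
= 0

Yes, collinear


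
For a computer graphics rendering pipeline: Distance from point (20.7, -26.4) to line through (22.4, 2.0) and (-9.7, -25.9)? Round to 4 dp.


|cross product| = 864.21
|line direction| = sqrt(1808.82) = 42.5302
Distance = 864.21/sqrt(1808.82) = 20.3199

20.3199


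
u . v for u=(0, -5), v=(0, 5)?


u . v = u_x*v_x + u_y*v_y = 0*0 + (-5)*5
= 0 + (-25) = -25

-25


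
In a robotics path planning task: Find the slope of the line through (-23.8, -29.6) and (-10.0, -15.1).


slope = (y2-y1)/(x2-x1) = ((-15.1)-(-29.6))/((-10)-(-23.8)) = 14.5/13.8 = 1.0507

1.0507


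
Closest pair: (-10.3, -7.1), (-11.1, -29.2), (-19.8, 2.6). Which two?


d(P0,P1) = 22.1145, d(P0,P2) = 13.5772, d(P1,P2) = 32.9686
Closest: P0 and P2

Closest pair: (-10.3, -7.1) and (-19.8, 2.6), distance = 13.5772


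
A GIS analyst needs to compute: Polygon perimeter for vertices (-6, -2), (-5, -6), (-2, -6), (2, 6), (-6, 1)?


Sides: (-6, -2)->(-5, -6): sqrt(17) = 4.123106, (-5, -6)->(-2, -6): sqrt(9) = 3, (-2, -6)->(2, 6): sqrt(160) = 12.649111, (2, 6)->(-6, 1): sqrt(89) = 9.433981, (-6, 1)->(-6, -2): sqrt(9) = 3
Sum = 32.206198
Perimeter = 32.2062

32.2062


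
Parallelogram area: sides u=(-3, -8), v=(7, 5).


|u x v| = |(-3)*5 - (-8)*7|
= |(-15) - (-56)| = 41

41


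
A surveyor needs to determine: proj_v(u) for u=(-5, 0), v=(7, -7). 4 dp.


u.v = -35, |v| = sqrt(98) = 9.8995
Scalar projection = u.v / |v| = -35 / sqrt(98) = -3.5355

-3.5355


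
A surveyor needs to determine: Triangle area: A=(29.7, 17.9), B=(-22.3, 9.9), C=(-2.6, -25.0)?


Area = |x_A(y_B-y_C) + x_B(y_C-y_A) + x_C(y_A-y_B)|/2
= |1036.53 + 956.67 + (-20.8)|/2
= 1972.4/2 = 986.2

986.2


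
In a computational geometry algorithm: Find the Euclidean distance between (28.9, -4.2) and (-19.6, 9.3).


dx=-48.5, dy=13.5
d^2 = (-48.5)^2 + 13.5^2 = 2534.5
d = sqrt(2534.5) = 50.3438

50.3438


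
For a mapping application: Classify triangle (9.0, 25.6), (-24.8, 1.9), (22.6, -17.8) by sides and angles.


Side lengths squared: AB^2=1704.13, BC^2=2634.85, CA^2=2068.52
Sorted: [1704.13, 2068.52, 2634.85]
By sides: Scalene, By angles: Acute

Scalene, Acute


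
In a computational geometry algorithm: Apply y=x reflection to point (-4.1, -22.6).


Reflection over y=x: (x,y) -> (y,x)
(-4.1, -22.6) -> (-22.6, -4.1)

(-22.6, -4.1)


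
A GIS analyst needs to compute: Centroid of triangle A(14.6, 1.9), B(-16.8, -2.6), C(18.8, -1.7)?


Centroid = ((x_A+x_B+x_C)/3, (y_A+y_B+y_C)/3)
= ((14.6+(-16.8)+18.8)/3, (1.9+(-2.6)+(-1.7))/3)
= (5.5333, -0.8)

(5.5333, -0.8)


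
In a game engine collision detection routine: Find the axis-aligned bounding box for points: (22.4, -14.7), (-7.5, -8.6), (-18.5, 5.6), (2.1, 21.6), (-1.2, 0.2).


x range: [-18.5, 22.4]
y range: [-14.7, 21.6]
Bounding box: (-18.5,-14.7) to (22.4,21.6)

(-18.5,-14.7) to (22.4,21.6)


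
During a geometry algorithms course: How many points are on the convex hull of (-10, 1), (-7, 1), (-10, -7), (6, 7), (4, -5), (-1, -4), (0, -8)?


Convex hull vertices (CCW): (-10, -7), (0, -8), (4, -5), (6, 7), (-10, 1)
Count = 5

5


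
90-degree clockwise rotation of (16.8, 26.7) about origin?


90° CW: (x,y) -> (y, -x)
(16.8,26.7) -> (26.7, -16.8)

(26.7, -16.8)


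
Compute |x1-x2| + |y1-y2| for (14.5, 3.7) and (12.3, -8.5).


|14.5-12.3| + |3.7-(-8.5)| = 2.2 + 12.2 = 14.4

14.4


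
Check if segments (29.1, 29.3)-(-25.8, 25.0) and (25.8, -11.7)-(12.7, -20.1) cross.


Cross products: d1=-509.38, d2=-914.21, d3=2236.71, d4=2641.54
d1*d2 < 0 and d3*d4 < 0? no

No, they don't intersect


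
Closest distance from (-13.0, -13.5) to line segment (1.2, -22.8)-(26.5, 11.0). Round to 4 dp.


Project P onto AB: t = 0 (clamped to [0,1])
Closest point on segment: (1.2, -22.8)
Distance: 16.9744

16.9744


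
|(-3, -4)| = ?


|u| = sqrt((-3)^2 + (-4)^2) = sqrt(25) = 5

5


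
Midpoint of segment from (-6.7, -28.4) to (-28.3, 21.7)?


M = (((-6.7)+(-28.3))/2, ((-28.4)+21.7)/2)
= (-17.5, -3.35)

(-17.5, -3.35)


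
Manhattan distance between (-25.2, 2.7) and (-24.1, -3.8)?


|(-25.2)-(-24.1)| + |2.7-(-3.8)| = 1.1 + 6.5 = 7.6

7.6


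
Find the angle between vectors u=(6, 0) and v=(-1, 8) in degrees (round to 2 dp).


u.v = -6, |u| = sqrt(36) = 6, |v| = sqrt(65) = 8.0623
cos(theta) = u.v/(|u||v|) = -6/sqrt(2340) = -0.124035
theta = acos(-0.124035) = 97.13 degrees

97.13 degrees


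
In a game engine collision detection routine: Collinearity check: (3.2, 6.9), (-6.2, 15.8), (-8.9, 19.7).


Cross product: ((-6.2)-3.2)*(19.7-6.9) - (15.8-6.9)*((-8.9)-3.2)
= -12.63

No, not collinear


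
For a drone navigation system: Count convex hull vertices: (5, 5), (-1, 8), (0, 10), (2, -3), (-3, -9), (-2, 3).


Convex hull vertices (CCW): (-3, -9), (2, -3), (5, 5), (0, 10), (-1, 8), (-2, 3)
Count = 6

6


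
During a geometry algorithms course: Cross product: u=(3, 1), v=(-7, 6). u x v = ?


u x v = u_x*v_y - u_y*v_x = 3*6 - 1*(-7)
= 18 - (-7) = 25

25


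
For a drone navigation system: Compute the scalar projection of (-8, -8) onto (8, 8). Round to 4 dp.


u.v = -128, |v| = sqrt(128) = 11.3137
Scalar projection = u.v / |v| = -128 / sqrt(128) = -11.3137

-11.3137


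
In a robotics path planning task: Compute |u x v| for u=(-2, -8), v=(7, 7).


|u x v| = |(-2)*7 - (-8)*7|
= |(-14) - (-56)| = 42

42


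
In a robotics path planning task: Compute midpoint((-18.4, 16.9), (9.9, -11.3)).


M = (((-18.4)+9.9)/2, (16.9+(-11.3))/2)
= (-4.25, 2.8)

(-4.25, 2.8)


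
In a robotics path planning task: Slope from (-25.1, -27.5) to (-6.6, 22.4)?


slope = (y2-y1)/(x2-x1) = (22.4-(-27.5))/((-6.6)-(-25.1)) = 49.9/18.5 = 2.6973

2.6973


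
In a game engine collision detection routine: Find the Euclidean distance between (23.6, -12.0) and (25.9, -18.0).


dx=2.3, dy=-6
d^2 = 2.3^2 + (-6)^2 = 41.29
d = sqrt(41.29) = 6.4257

6.4257


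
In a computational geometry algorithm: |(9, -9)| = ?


|u| = sqrt(9^2 + (-9)^2) = sqrt(162) = 12.7279

12.7279


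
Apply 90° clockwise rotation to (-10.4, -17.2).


90° CW: (x,y) -> (y, -x)
(-10.4,-17.2) -> (-17.2, 10.4)

(-17.2, 10.4)


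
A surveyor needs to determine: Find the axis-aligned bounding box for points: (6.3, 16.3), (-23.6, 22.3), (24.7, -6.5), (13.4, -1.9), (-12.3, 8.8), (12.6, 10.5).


x range: [-23.6, 24.7]
y range: [-6.5, 22.3]
Bounding box: (-23.6,-6.5) to (24.7,22.3)

(-23.6,-6.5) to (24.7,22.3)


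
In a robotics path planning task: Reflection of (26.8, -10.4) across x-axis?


Reflection over x-axis: (x,y) -> (x,-y)
(26.8, -10.4) -> (26.8, 10.4)

(26.8, 10.4)


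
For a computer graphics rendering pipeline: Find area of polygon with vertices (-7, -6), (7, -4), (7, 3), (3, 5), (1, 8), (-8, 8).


Shoelace sum: ((-7)*(-4) - 7*(-6)) + (7*3 - 7*(-4)) + (7*5 - 3*3) + (3*8 - 1*5) + (1*8 - (-8)*8) + ((-8)*(-6) - (-7)*8)
= 340
Area = |340|/2 = 170

170


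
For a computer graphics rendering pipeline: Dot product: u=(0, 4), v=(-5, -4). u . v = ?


u . v = u_x*v_x + u_y*v_y = 0*(-5) + 4*(-4)
= 0 + (-16) = -16

-16


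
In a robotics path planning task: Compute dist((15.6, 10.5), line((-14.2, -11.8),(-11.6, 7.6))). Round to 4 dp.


|cross product| = 520.14
|line direction| = sqrt(383.12) = 19.5735
Distance = 520.14/sqrt(383.12) = 26.5737

26.5737


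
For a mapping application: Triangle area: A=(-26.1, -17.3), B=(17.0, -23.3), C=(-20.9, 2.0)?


Area = |x_A(y_B-y_C) + x_B(y_C-y_A) + x_C(y_A-y_B)|/2
= |660.33 + 328.1 + (-125.4)|/2
= 863.03/2 = 431.515

431.515


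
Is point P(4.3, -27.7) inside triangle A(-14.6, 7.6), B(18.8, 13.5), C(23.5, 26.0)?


Cross products: AB x AP = -1290.53, BC x BP = -12.39, CA x CP = 1692.69
All same sign? no

No, outside


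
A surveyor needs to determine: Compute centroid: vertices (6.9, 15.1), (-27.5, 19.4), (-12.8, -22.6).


Centroid = ((x_A+x_B+x_C)/3, (y_A+y_B+y_C)/3)
= ((6.9+(-27.5)+(-12.8))/3, (15.1+19.4+(-22.6))/3)
= (-11.1333, 3.9667)

(-11.1333, 3.9667)


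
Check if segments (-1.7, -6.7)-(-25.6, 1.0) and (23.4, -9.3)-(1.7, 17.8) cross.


Cross products: d1=623.79, d2=1104.39, d3=-131.13, d4=-611.73
d1*d2 < 0 and d3*d4 < 0? no

No, they don't intersect


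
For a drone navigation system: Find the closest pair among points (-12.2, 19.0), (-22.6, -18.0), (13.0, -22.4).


d(P0,P1) = 38.4338, d(P0,P2) = 48.4665, d(P1,P2) = 35.8709
Closest: P1 and P2

Closest pair: (-22.6, -18.0) and (13.0, -22.4), distance = 35.8709


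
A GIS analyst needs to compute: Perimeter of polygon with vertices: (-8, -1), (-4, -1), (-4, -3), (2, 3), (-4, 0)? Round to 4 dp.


Sides: (-8, -1)->(-4, -1): sqrt(16) = 4, (-4, -1)->(-4, -3): sqrt(4) = 2, (-4, -3)->(2, 3): sqrt(72) = 8.485281, (2, 3)->(-4, 0): sqrt(45) = 6.708204, (-4, 0)->(-8, -1): sqrt(17) = 4.123106
Sum = 25.316591
Perimeter = 25.3166

25.3166


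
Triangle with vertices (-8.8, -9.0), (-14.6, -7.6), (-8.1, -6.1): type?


Side lengths squared: AB^2=35.6, BC^2=44.5, CA^2=8.9
Sorted: [8.9, 35.6, 44.5]
By sides: Scalene, By angles: Right

Scalene, Right


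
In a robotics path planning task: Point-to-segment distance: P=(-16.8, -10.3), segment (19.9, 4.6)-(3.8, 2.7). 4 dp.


Project P onto AB: t = 1 (clamped to [0,1])
Closest point on segment: (3.8, 2.7)
Distance: 24.359

24.359


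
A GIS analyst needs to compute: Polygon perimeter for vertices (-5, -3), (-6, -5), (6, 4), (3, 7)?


Sides: (-5, -3)->(-6, -5): sqrt(5) = 2.236068, (-6, -5)->(6, 4): sqrt(225) = 15, (6, 4)->(3, 7): sqrt(18) = 4.242641, (3, 7)->(-5, -3): sqrt(164) = 12.806248
Sum = 34.284957
Perimeter = 34.285

34.285


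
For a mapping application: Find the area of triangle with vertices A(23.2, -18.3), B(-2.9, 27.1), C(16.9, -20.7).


Area = |x_A(y_B-y_C) + x_B(y_C-y_A) + x_C(y_A-y_B)|/2
= |1108.96 + 6.96 + (-767.26)|/2
= 348.66/2 = 174.33

174.33


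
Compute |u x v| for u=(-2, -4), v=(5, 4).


|u x v| = |(-2)*4 - (-4)*5|
= |(-8) - (-20)| = 12

12


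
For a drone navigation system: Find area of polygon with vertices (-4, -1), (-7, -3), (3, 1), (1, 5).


Shoelace sum: ((-4)*(-3) - (-7)*(-1)) + ((-7)*1 - 3*(-3)) + (3*5 - 1*1) + (1*(-1) - (-4)*5)
= 40
Area = |40|/2 = 20

20


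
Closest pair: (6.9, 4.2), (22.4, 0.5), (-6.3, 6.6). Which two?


d(P0,P1) = 15.9355, d(P0,P2) = 13.4164, d(P1,P2) = 29.3411
Closest: P0 and P2

Closest pair: (6.9, 4.2) and (-6.3, 6.6), distance = 13.4164


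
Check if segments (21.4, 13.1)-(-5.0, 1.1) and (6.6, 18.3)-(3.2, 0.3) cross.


Cross products: d1=284.08, d2=-150.32, d3=-314.88, d4=119.52
d1*d2 < 0 and d3*d4 < 0? yes

Yes, they intersect


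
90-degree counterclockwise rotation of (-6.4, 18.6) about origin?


90° CCW: (x,y) -> (-y, x)
(-6.4,18.6) -> (-18.6, -6.4)

(-18.6, -6.4)


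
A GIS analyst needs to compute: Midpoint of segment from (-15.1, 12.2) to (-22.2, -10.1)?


M = (((-15.1)+(-22.2))/2, (12.2+(-10.1))/2)
= (-18.65, 1.05)

(-18.65, 1.05)


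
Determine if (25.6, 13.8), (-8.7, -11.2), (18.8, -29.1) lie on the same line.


Cross product: ((-8.7)-25.6)*((-29.1)-13.8) - ((-11.2)-13.8)*(18.8-25.6)
= 1301.47

No, not collinear


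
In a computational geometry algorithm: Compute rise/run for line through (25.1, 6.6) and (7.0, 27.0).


slope = (y2-y1)/(x2-x1) = (27-6.6)/(7-25.1) = 20.4/(-18.1) = -1.1271

-1.1271


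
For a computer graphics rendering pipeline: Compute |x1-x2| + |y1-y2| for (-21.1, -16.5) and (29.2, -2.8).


|(-21.1)-29.2| + |(-16.5)-(-2.8)| = 50.3 + 13.7 = 64

64


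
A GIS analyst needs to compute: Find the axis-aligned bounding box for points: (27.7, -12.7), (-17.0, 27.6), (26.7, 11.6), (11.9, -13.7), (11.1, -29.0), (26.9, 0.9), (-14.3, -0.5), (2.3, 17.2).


x range: [-17, 27.7]
y range: [-29, 27.6]
Bounding box: (-17,-29) to (27.7,27.6)

(-17,-29) to (27.7,27.6)


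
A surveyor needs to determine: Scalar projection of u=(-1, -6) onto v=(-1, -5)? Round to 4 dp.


u.v = 31, |v| = sqrt(26) = 5.099
Scalar projection = u.v / |v| = 31 / sqrt(26) = 6.0796

6.0796


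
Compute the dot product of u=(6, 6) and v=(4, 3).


u . v = u_x*v_x + u_y*v_y = 6*4 + 6*3
= 24 + 18 = 42

42


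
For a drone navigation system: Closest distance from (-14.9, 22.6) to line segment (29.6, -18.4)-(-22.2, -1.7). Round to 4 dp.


Project P onto AB: t = 1 (clamped to [0,1])
Closest point on segment: (-22.2, -1.7)
Distance: 25.3728

25.3728


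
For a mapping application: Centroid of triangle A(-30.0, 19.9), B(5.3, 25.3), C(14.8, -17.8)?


Centroid = ((x_A+x_B+x_C)/3, (y_A+y_B+y_C)/3)
= (((-30)+5.3+14.8)/3, (19.9+25.3+(-17.8))/3)
= (-3.3, 9.1333)

(-3.3, 9.1333)


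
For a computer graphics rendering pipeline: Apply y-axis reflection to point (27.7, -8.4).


Reflection over y-axis: (x,y) -> (-x,y)
(27.7, -8.4) -> (-27.7, -8.4)

(-27.7, -8.4)


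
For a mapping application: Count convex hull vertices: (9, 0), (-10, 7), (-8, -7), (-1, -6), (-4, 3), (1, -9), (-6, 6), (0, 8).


Convex hull vertices (CCW): (-10, 7), (-8, -7), (1, -9), (9, 0), (0, 8)
Count = 5

5


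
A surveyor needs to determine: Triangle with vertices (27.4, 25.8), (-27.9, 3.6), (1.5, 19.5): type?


Side lengths squared: AB^2=3550.93, BC^2=1117.17, CA^2=710.5
Sorted: [710.5, 1117.17, 3550.93]
By sides: Scalene, By angles: Obtuse

Scalene, Obtuse


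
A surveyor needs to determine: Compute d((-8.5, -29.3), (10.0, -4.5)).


dx=18.5, dy=24.8
d^2 = 18.5^2 + 24.8^2 = 957.29
d = sqrt(957.29) = 30.9401

30.9401


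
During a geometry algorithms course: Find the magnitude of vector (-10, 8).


|u| = sqrt((-10)^2 + 8^2) = sqrt(164) = 12.8062

12.8062


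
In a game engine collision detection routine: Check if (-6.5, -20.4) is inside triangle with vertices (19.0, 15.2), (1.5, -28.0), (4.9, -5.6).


Cross products: AB x AP = -478.6, BC x BP = 205.04, CA x CP = 28.44
All same sign? no

No, outside


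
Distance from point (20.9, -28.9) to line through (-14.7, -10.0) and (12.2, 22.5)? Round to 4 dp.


|cross product| = 1665.41
|line direction| = sqrt(1779.86) = 42.1884
Distance = 1665.41/sqrt(1779.86) = 39.4756

39.4756


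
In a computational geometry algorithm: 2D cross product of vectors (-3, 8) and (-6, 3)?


u x v = u_x*v_y - u_y*v_x = (-3)*3 - 8*(-6)
= (-9) - (-48) = 39

39


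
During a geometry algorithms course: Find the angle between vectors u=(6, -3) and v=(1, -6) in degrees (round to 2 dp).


u.v = 24, |u| = sqrt(45) = 6.7082, |v| = sqrt(37) = 6.0828
cos(theta) = u.v/(|u||v|) = 24/sqrt(1665) = 0.588172
theta = acos(0.588172) = 53.97 degrees

53.97 degrees


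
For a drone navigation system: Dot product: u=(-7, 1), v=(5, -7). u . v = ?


u . v = u_x*v_x + u_y*v_y = (-7)*5 + 1*(-7)
= (-35) + (-7) = -42

-42


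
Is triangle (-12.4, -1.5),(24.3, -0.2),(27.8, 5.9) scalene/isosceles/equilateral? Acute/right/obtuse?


Side lengths squared: AB^2=1348.58, BC^2=49.46, CA^2=1670.8
Sorted: [49.46, 1348.58, 1670.8]
By sides: Scalene, By angles: Obtuse

Scalene, Obtuse


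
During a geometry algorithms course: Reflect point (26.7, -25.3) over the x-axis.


Reflection over x-axis: (x,y) -> (x,-y)
(26.7, -25.3) -> (26.7, 25.3)

(26.7, 25.3)


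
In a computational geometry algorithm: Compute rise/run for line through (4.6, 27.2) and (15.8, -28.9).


slope = (y2-y1)/(x2-x1) = ((-28.9)-27.2)/(15.8-4.6) = (-56.1)/11.2 = -5.0089

-5.0089


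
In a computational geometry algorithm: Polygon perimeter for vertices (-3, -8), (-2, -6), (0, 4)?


Sides: (-3, -8)->(-2, -6): sqrt(5) = 2.236068, (-2, -6)->(0, 4): sqrt(104) = 10.198039, (0, 4)->(-3, -8): sqrt(153) = 12.369317
Sum = 24.803424
Perimeter = 24.8034

24.8034


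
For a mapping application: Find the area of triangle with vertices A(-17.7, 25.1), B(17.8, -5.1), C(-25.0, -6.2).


Area = |x_A(y_B-y_C) + x_B(y_C-y_A) + x_C(y_A-y_B)|/2
= |(-19.47) + (-557.14) + (-755)|/2
= 1331.61/2 = 665.805

665.805


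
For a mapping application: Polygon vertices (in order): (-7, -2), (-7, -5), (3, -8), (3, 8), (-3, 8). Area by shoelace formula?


Shoelace sum: ((-7)*(-5) - (-7)*(-2)) + ((-7)*(-8) - 3*(-5)) + (3*8 - 3*(-8)) + (3*8 - (-3)*8) + ((-3)*(-2) - (-7)*8)
= 250
Area = |250|/2 = 125

125


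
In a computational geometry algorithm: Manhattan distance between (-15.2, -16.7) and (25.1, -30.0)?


|(-15.2)-25.1| + |(-16.7)-(-30)| = 40.3 + 13.3 = 53.6

53.6


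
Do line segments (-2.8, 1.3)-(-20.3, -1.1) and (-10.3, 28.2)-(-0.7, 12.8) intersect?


Cross products: d1=-142.74, d2=-435.28, d3=-488.75, d4=-196.21
d1*d2 < 0 and d3*d4 < 0? no

No, they don't intersect


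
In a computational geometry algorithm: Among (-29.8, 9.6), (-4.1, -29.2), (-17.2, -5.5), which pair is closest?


d(P0,P1) = 46.5396, d(P0,P2) = 19.6665, d(P1,P2) = 27.0795
Closest: P0 and P2

Closest pair: (-29.8, 9.6) and (-17.2, -5.5), distance = 19.6665


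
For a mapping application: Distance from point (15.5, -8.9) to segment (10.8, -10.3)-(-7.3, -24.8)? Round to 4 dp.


Project P onto AB: t = 0 (clamped to [0,1])
Closest point on segment: (10.8, -10.3)
Distance: 4.9041

4.9041


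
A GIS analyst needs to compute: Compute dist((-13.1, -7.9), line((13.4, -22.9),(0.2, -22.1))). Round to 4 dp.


|cross product| = 176.8
|line direction| = sqrt(174.88) = 13.2242
Distance = 176.8/sqrt(174.88) = 13.3694

13.3694


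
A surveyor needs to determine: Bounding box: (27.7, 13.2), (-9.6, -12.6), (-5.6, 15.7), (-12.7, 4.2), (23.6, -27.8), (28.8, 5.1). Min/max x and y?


x range: [-12.7, 28.8]
y range: [-27.8, 15.7]
Bounding box: (-12.7,-27.8) to (28.8,15.7)

(-12.7,-27.8) to (28.8,15.7)


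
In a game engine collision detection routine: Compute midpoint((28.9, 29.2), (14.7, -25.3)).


M = ((28.9+14.7)/2, (29.2+(-25.3))/2)
= (21.8, 1.95)

(21.8, 1.95)


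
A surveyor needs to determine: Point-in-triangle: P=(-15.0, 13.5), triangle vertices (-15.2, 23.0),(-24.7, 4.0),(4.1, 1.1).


Cross products: AB x AP = 94.05, BC x BP = 301.73, CA x CP = 178.97
All same sign? yes

Yes, inside


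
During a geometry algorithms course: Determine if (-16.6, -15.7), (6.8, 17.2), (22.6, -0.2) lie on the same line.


Cross product: (6.8-(-16.6))*((-0.2)-(-15.7)) - (17.2-(-15.7))*(22.6-(-16.6))
= -926.98

No, not collinear


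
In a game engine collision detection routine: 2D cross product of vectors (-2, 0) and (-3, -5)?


u x v = u_x*v_y - u_y*v_x = (-2)*(-5) - 0*(-3)
= 10 - 0 = 10

10


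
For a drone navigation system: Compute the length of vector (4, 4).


|u| = sqrt(4^2 + 4^2) = sqrt(32) = 5.6569

5.6569


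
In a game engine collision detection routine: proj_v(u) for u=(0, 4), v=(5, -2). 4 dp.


u.v = -8, |v| = sqrt(29) = 5.3852
Scalar projection = u.v / |v| = -8 / sqrt(29) = -1.4856

-1.4856


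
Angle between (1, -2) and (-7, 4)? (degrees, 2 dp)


u.v = -15, |u| = sqrt(5) = 2.2361, |v| = sqrt(65) = 8.0623
cos(theta) = u.v/(|u||v|) = -15/sqrt(325) = -0.83205
theta = acos(-0.83205) = 146.31 degrees

146.31 degrees


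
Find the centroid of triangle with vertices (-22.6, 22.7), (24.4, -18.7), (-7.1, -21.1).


Centroid = ((x_A+x_B+x_C)/3, (y_A+y_B+y_C)/3)
= (((-22.6)+24.4+(-7.1))/3, (22.7+(-18.7)+(-21.1))/3)
= (-1.7667, -5.7)

(-1.7667, -5.7)


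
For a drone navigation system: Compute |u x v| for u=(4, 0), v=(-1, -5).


|u x v| = |4*(-5) - 0*(-1)|
= |(-20) - 0| = 20

20


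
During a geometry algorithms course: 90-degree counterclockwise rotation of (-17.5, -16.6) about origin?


90° CCW: (x,y) -> (-y, x)
(-17.5,-16.6) -> (16.6, -17.5)

(16.6, -17.5)


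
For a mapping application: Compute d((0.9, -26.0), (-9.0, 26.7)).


dx=-9.9, dy=52.7
d^2 = (-9.9)^2 + 52.7^2 = 2875.3
d = sqrt(2875.3) = 53.6218

53.6218


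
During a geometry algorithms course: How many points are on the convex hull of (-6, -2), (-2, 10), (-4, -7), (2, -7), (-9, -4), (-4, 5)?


Convex hull vertices (CCW): (-9, -4), (-4, -7), (2, -7), (-2, 10)
Count = 4

4


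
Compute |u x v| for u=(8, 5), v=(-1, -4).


|u x v| = |8*(-4) - 5*(-1)|
= |(-32) - (-5)| = 27

27


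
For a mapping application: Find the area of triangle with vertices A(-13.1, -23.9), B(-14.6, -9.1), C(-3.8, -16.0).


Area = |x_A(y_B-y_C) + x_B(y_C-y_A) + x_C(y_A-y_B)|/2
= |(-90.39) + (-115.34) + 56.24|/2
= 149.49/2 = 74.745

74.745


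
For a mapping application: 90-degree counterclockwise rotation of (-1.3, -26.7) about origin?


90° CCW: (x,y) -> (-y, x)
(-1.3,-26.7) -> (26.7, -1.3)

(26.7, -1.3)


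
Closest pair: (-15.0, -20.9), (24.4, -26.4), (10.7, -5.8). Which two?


d(P0,P1) = 39.782, d(P0,P2) = 29.8077, d(P1,P2) = 24.7396
Closest: P1 and P2

Closest pair: (24.4, -26.4) and (10.7, -5.8), distance = 24.7396


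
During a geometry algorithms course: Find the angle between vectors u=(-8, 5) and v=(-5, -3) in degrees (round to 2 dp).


u.v = 25, |u| = sqrt(89) = 9.434, |v| = sqrt(34) = 5.831
cos(theta) = u.v/(|u||v|) = 25/sqrt(3026) = 0.45447
theta = acos(0.45447) = 62.97 degrees

62.97 degrees


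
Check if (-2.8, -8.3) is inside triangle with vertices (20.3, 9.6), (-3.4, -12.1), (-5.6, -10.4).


Cross products: AB x AP = -77.04, BC x BP = -9.38, CA x CP = -1.61
All same sign? yes

Yes, inside


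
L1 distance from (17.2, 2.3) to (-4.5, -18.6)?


|17.2-(-4.5)| + |2.3-(-18.6)| = 21.7 + 20.9 = 42.6

42.6


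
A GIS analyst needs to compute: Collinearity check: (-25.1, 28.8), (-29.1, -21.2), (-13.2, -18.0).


Cross product: ((-29.1)-(-25.1))*((-18)-28.8) - ((-21.2)-28.8)*((-13.2)-(-25.1))
= 782.2

No, not collinear


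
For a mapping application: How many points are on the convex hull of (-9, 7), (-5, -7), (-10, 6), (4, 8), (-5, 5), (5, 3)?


Convex hull vertices (CCW): (-10, 6), (-5, -7), (5, 3), (4, 8), (-9, 7)
Count = 5

5


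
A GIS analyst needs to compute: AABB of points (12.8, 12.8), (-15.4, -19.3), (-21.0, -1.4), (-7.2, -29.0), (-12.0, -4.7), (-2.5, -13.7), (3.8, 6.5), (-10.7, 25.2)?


x range: [-21, 12.8]
y range: [-29, 25.2]
Bounding box: (-21,-29) to (12.8,25.2)

(-21,-29) to (12.8,25.2)


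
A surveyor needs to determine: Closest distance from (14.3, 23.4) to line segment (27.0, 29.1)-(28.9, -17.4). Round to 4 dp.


Project P onto AB: t = 0.1112 (clamped to [0,1])
Closest point on segment: (27.2113, 23.9276)
Distance: 12.9221

12.9221


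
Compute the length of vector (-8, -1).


|u| = sqrt((-8)^2 + (-1)^2) = sqrt(65) = 8.0623

8.0623


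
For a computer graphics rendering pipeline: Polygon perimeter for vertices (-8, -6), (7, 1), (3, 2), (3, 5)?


Sides: (-8, -6)->(7, 1): sqrt(274) = 16.552945, (7, 1)->(3, 2): sqrt(17) = 4.123106, (3, 2)->(3, 5): sqrt(9) = 3, (3, 5)->(-8, -6): sqrt(242) = 15.556349
Sum = 39.2324
Perimeter = 39.2324

39.2324


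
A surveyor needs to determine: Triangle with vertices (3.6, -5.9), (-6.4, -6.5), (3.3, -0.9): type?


Side lengths squared: AB^2=100.36, BC^2=125.45, CA^2=25.09
Sorted: [25.09, 100.36, 125.45]
By sides: Scalene, By angles: Right

Scalene, Right


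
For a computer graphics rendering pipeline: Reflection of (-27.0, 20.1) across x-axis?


Reflection over x-axis: (x,y) -> (x,-y)
(-27, 20.1) -> (-27, -20.1)

(-27, -20.1)


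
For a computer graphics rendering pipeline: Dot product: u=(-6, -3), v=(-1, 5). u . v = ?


u . v = u_x*v_x + u_y*v_y = (-6)*(-1) + (-3)*5
= 6 + (-15) = -9

-9


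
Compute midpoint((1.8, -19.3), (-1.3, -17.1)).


M = ((1.8+(-1.3))/2, ((-19.3)+(-17.1))/2)
= (0.25, -18.2)

(0.25, -18.2)


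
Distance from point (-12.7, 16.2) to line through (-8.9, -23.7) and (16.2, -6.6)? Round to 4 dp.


|cross product| = 1066.47
|line direction| = sqrt(922.42) = 30.3714
Distance = 1066.47/sqrt(922.42) = 35.1143

35.1143


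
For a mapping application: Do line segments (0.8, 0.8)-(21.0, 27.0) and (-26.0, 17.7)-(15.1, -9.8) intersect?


Cross products: d1=42.41, d2=1674.73, d3=1043.54, d4=-588.78
d1*d2 < 0 and d3*d4 < 0? no

No, they don't intersect


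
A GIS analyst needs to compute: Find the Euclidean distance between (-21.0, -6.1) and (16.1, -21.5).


dx=37.1, dy=-15.4
d^2 = 37.1^2 + (-15.4)^2 = 1613.57
d = sqrt(1613.57) = 40.1693

40.1693


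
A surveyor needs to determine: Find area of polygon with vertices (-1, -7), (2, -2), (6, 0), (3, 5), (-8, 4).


Shoelace sum: ((-1)*(-2) - 2*(-7)) + (2*0 - 6*(-2)) + (6*5 - 3*0) + (3*4 - (-8)*5) + ((-8)*(-7) - (-1)*4)
= 170
Area = |170|/2 = 85

85


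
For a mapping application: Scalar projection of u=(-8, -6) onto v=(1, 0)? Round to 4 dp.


u.v = -8, |v| = sqrt(1) = 1
Scalar projection = u.v / |v| = -8 / sqrt(1) = -8

-8


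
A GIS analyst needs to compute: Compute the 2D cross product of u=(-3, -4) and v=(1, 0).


u x v = u_x*v_y - u_y*v_x = (-3)*0 - (-4)*1
= 0 - (-4) = 4

4


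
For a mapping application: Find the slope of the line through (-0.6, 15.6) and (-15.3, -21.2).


slope = (y2-y1)/(x2-x1) = ((-21.2)-15.6)/((-15.3)-(-0.6)) = (-36.8)/(-14.7) = 2.5034

2.5034


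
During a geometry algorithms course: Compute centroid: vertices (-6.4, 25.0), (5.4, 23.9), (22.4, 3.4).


Centroid = ((x_A+x_B+x_C)/3, (y_A+y_B+y_C)/3)
= (((-6.4)+5.4+22.4)/3, (25+23.9+3.4)/3)
= (7.1333, 17.4333)

(7.1333, 17.4333)


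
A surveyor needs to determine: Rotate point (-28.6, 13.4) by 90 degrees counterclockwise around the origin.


90° CCW: (x,y) -> (-y, x)
(-28.6,13.4) -> (-13.4, -28.6)

(-13.4, -28.6)


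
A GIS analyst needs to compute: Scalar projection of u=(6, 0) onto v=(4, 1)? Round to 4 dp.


u.v = 24, |v| = sqrt(17) = 4.1231
Scalar projection = u.v / |v| = 24 / sqrt(17) = 5.8209

5.8209


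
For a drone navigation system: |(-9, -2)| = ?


|u| = sqrt((-9)^2 + (-2)^2) = sqrt(85) = 9.2195

9.2195


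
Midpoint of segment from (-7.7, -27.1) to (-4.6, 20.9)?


M = (((-7.7)+(-4.6))/2, ((-27.1)+20.9)/2)
= (-6.15, -3.1)

(-6.15, -3.1)


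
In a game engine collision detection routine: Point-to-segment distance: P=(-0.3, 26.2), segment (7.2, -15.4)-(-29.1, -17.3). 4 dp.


Project P onto AB: t = 0.1462 (clamped to [0,1])
Closest point on segment: (1.892, -15.6778)
Distance: 41.9352

41.9352


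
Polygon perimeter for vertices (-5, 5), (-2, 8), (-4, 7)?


Sides: (-5, 5)->(-2, 8): sqrt(18) = 4.242641, (-2, 8)->(-4, 7): sqrt(5) = 2.236068, (-4, 7)->(-5, 5): sqrt(5) = 2.236068
Sum = 8.714777
Perimeter = 8.7148

8.7148


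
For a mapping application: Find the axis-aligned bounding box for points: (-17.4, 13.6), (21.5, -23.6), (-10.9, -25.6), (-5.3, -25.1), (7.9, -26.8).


x range: [-17.4, 21.5]
y range: [-26.8, 13.6]
Bounding box: (-17.4,-26.8) to (21.5,13.6)

(-17.4,-26.8) to (21.5,13.6)


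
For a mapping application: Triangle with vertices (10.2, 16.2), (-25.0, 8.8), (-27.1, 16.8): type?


Side lengths squared: AB^2=1293.8, BC^2=68.41, CA^2=1391.65
Sorted: [68.41, 1293.8, 1391.65]
By sides: Scalene, By angles: Obtuse

Scalene, Obtuse


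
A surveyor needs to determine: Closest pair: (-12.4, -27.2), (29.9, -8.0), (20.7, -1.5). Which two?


d(P0,P1) = 46.4535, d(P0,P2) = 41.9058, d(P1,P2) = 11.2645
Closest: P1 and P2

Closest pair: (29.9, -8.0) and (20.7, -1.5), distance = 11.2645


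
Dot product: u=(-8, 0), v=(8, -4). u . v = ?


u . v = u_x*v_x + u_y*v_y = (-8)*8 + 0*(-4)
= (-64) + 0 = -64

-64


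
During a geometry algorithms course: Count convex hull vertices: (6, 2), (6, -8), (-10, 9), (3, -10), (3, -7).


Convex hull vertices (CCW): (-10, 9), (3, -10), (6, -8), (6, 2)
Count = 4

4


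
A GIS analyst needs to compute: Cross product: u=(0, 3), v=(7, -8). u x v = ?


u x v = u_x*v_y - u_y*v_x = 0*(-8) - 3*7
= 0 - 21 = -21

-21


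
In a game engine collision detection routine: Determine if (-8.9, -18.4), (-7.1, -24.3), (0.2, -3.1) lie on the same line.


Cross product: ((-7.1)-(-8.9))*((-3.1)-(-18.4)) - ((-24.3)-(-18.4))*(0.2-(-8.9))
= 81.23

No, not collinear


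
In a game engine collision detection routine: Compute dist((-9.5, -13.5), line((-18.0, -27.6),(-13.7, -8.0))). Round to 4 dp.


|cross product| = 105.97
|line direction| = sqrt(402.65) = 20.0661
Distance = 105.97/sqrt(402.65) = 5.281

5.281


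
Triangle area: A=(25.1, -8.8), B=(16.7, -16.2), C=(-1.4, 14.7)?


Area = |x_A(y_B-y_C) + x_B(y_C-y_A) + x_C(y_A-y_B)|/2
= |(-775.59) + 392.45 + (-10.36)|/2
= 393.5/2 = 196.75

196.75


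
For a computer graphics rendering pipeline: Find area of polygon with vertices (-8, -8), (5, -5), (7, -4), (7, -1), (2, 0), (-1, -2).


Shoelace sum: ((-8)*(-5) - 5*(-8)) + (5*(-4) - 7*(-5)) + (7*(-1) - 7*(-4)) + (7*0 - 2*(-1)) + (2*(-2) - (-1)*0) + ((-1)*(-8) - (-8)*(-2))
= 106
Area = |106|/2 = 53

53


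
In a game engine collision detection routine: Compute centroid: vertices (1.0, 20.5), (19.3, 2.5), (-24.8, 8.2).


Centroid = ((x_A+x_B+x_C)/3, (y_A+y_B+y_C)/3)
= ((1+19.3+(-24.8))/3, (20.5+2.5+8.2)/3)
= (-1.5, 10.4)

(-1.5, 10.4)


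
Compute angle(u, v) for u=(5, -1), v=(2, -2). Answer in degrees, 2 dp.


u.v = 12, |u| = sqrt(26) = 5.099, |v| = sqrt(8) = 2.8284
cos(theta) = u.v/(|u||v|) = 12/sqrt(208) = 0.83205
theta = acos(0.83205) = 33.69 degrees

33.69 degrees


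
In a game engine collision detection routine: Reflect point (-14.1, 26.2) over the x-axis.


Reflection over x-axis: (x,y) -> (x,-y)
(-14.1, 26.2) -> (-14.1, -26.2)

(-14.1, -26.2)


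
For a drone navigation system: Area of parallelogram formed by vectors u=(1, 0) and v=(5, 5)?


|u x v| = |1*5 - 0*5|
= |5 - 0| = 5

5


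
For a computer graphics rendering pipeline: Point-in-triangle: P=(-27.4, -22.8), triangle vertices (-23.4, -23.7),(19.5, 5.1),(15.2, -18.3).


Cross products: AB x AP = 153.81, BC x BP = -977.49, CA x CP = -56.34
All same sign? no

No, outside


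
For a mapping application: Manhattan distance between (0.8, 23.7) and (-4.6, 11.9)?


|0.8-(-4.6)| + |23.7-11.9| = 5.4 + 11.8 = 17.2

17.2


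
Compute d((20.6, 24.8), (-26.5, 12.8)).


dx=-47.1, dy=-12
d^2 = (-47.1)^2 + (-12)^2 = 2362.41
d = sqrt(2362.41) = 48.6046

48.6046


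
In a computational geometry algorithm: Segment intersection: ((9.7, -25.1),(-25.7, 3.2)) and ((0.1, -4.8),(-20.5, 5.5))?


Cross products: d1=319.3, d2=100.94, d3=-446.94, d4=-228.58
d1*d2 < 0 and d3*d4 < 0? no

No, they don't intersect


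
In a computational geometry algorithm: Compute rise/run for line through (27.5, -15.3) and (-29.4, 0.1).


slope = (y2-y1)/(x2-x1) = (0.1-(-15.3))/((-29.4)-27.5) = 15.4/(-56.9) = -0.2707

-0.2707


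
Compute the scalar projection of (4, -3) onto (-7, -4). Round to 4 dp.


u.v = -16, |v| = sqrt(65) = 8.0623
Scalar projection = u.v / |v| = -16 / sqrt(65) = -1.9846

-1.9846


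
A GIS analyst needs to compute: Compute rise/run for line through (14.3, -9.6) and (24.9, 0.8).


slope = (y2-y1)/(x2-x1) = (0.8-(-9.6))/(24.9-14.3) = 10.4/10.6 = 0.9811

0.9811


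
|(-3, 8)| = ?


|u| = sqrt((-3)^2 + 8^2) = sqrt(73) = 8.544

8.544


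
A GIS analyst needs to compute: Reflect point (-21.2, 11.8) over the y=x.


Reflection over y=x: (x,y) -> (y,x)
(-21.2, 11.8) -> (11.8, -21.2)

(11.8, -21.2)


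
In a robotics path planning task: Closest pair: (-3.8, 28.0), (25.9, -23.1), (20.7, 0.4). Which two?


d(P0,P1) = 59.1041, d(P0,P2) = 36.9054, d(P1,P2) = 24.0684
Closest: P1 and P2

Closest pair: (25.9, -23.1) and (20.7, 0.4), distance = 24.0684


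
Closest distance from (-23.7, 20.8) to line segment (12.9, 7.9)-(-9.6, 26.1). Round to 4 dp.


Project P onto AB: t = 1 (clamped to [0,1])
Closest point on segment: (-9.6, 26.1)
Distance: 15.0632

15.0632


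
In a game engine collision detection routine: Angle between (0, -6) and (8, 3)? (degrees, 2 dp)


u.v = -18, |u| = sqrt(36) = 6, |v| = sqrt(73) = 8.544
cos(theta) = u.v/(|u||v|) = -18/sqrt(2628) = -0.351123
theta = acos(-0.351123) = 110.56 degrees

110.56 degrees
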